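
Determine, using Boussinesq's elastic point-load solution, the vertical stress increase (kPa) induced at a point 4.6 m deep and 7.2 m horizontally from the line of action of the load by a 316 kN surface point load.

Δσ_z ≈ 0.323 kPa

Boussinesq vertical stress below a point load on an elastic half-space:
Δσ_z = 3P/(2πz²) · [1 + (r/z)²]^(−5/2)
r/z = 7.2/4.6 = 1.5652; [1+(r/z)²]^(−5/2) = 0.045236.
Δσ_z = 3×316/(2π×4.6²) × 0.045236 = 7.1304 × 0.045236 = 0.3226 kPa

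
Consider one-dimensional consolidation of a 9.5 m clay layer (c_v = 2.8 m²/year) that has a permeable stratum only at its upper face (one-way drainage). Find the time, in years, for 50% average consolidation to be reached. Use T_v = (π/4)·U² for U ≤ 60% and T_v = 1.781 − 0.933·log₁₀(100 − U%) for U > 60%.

t ≈ 6.33 years

Drainage path length: H_d = H = 9.5 m (single drainage).
U ≤ 60%: T_v = (π/4)·U² = (π/4)×0.5² = 0.19635.
t = T_v·H_d²/c_v = 0.19635×9.5²/2.8 = 6.329 years.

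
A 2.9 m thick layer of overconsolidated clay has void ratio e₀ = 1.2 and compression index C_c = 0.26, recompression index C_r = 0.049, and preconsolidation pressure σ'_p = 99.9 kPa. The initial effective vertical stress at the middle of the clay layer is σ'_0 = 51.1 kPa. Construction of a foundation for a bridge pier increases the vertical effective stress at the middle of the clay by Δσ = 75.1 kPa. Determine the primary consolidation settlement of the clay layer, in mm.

S_c ≈ 53.6 mm

Final effective stress: σ'_f = 51.1 + 75.1 = 126.2 kPa.
σ'_f = 126.2 > σ'_p = 99.9 kPa, so the stress path crosses the preconsolidation pressure — recompression up to σ'_p, then virgin compression beyond:
S_c = H/(1+e₀)·[C_r·log₁₀(σ'_p/σ'_0) + C_c·log₁₀(σ'_f/σ'_p)]
    = 2.9/2.2 × [0.049×log₁₀(99.9/51.1) + 0.26×log₁₀(126.2/99.9)]
    = 1.3182 × [0.014266 + 0.026388] = 0.05359 m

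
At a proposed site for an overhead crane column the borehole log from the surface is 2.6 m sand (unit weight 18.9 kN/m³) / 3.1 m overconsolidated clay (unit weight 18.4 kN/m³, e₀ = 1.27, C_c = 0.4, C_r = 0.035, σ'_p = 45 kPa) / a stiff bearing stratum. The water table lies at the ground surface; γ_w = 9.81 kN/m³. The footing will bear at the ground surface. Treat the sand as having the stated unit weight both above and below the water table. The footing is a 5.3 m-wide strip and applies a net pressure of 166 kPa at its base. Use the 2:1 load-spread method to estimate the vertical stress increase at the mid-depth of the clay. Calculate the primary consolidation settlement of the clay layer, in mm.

Mid-depth of clay below the ground surface: z = 2.6 + 3.1/2 = 4.15 m.
Total vertical stress at mid-clay: σ_v = 18.9×2.6 + 18.4×1.55 = 77.66 kPa.
Pore pressure: u = 9.81×(4.15 − 0) = 40.712 kPa.
Initial effective stress: σ'_0 = σ_v − u = 77.66 − 40.712 = 36.948 kPa.
Stress increase at mid-clay by the 2:1 spreading method:
Δσ = qB/(B+z) = 166×5.3/(5.3+4.15) = 93.101 kPa
Final effective stress: σ'_f = 36.948 + 93.101 = 130.05 kPa.
σ'_f = 130.05 > σ'_p = 45 kPa, so the stress path crosses the preconsolidation pressure — recompression up to σ'_p, then virgin compression beyond:
S_c = H/(1+e₀)·[C_r·log₁₀(σ'_p/σ'_0) + C_c·log₁₀(σ'_f/σ'_p)]
    = 3.1/2.27 × [0.035×log₁₀(45/36.948) + 0.4×log₁₀(130.05/45)]
    = 1.3656 × [0.0029968 + 0.18436] = 0.2559 m

S_c ≈ 256 mm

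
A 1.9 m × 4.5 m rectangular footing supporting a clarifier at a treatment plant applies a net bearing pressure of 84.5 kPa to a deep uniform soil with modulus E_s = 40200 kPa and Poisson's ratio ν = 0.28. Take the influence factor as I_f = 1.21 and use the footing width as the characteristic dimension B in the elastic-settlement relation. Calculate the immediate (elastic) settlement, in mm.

Immediate (elastic) settlement: S_e = q·B·(1−ν²)/E_s · I_f.
S_e = 84.5 × 1.9 × (1 − 0.28²) / 40200 × 1.21
    = 84.5 × 1.9 × 0.9216 / 40200 × 1.21
    = 0.004454 m = 4.454 mm

S_e ≈ 4.45 mm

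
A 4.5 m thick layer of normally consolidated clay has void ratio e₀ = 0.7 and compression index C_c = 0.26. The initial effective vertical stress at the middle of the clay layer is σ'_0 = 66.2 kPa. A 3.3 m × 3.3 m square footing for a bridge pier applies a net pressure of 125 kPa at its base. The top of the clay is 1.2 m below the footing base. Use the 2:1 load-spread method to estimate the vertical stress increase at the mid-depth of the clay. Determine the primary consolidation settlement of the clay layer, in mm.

S_c ≈ 111 mm

Mid-depth of clay below the footing base: z = 1.2 + 4.5/2 = 3.45 m.
Stress increase at mid-clay by the 2:1 spreading method:
Δσ = qBL/((B+z)(L+z)) = 125×3.3×3.3/((3.3+3.45)(3.3+3.45)) = 29.877 kPa
Final effective stress: σ'_f = σ'_0 + Δσ = 66.2 + 29.877 = 96.077 kPa.
Normally consolidated clay, so the full stress increment lies on the virgin compression line:
S_c = C_c·H/(1+e₀)·log₁₀(σ'_f/σ'_0) = 0.26×4.5/(1+0.7)×log₁₀(96.077/66.2)
    = 0.68824 × 0.16176 = 0.1113 m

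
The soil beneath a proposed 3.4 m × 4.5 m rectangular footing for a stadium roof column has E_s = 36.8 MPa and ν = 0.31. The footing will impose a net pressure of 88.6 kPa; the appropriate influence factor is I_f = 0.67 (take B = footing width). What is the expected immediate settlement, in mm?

Immediate (elastic) settlement: S_e = q·B·(1−ν²)/E_s · I_f.
E_s = 36.8 MPa = 36800 kPa.
S_e = 88.6 × 3.4 × (1 − 0.31²) / 36800 × 0.67
    = 88.6 × 3.4 × 0.9039 / 36800 × 0.67
    = 0.004957 m = 4.957 mm

S_e ≈ 4.96 mm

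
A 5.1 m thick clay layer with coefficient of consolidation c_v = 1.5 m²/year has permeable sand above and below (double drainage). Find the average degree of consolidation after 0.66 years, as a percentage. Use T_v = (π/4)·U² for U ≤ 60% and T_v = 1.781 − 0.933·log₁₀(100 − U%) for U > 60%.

Drainage path length: H_d = H/2 = 2.55 m (double drainage).
T_v = c_v·t/H_d² = 1.5×0.66/2.55² = 0.15225.
T_v = 0.15225 corresponds to the U ≤ 60% branch:
U = √(4T_v/π) = 0.4403

U ≈ 44 %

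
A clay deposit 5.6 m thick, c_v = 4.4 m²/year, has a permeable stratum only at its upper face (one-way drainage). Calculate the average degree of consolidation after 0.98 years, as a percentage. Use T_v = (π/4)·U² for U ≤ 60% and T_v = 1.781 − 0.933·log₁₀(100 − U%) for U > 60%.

U ≈ 41.8 %

Drainage path length: H_d = H = 5.6 m (single drainage).
T_v = c_v·t/H_d² = 4.4×0.98/5.6² = 0.1375.
T_v = 0.1375 corresponds to the U ≤ 60% branch:
U = √(4T_v/π) = 0.4184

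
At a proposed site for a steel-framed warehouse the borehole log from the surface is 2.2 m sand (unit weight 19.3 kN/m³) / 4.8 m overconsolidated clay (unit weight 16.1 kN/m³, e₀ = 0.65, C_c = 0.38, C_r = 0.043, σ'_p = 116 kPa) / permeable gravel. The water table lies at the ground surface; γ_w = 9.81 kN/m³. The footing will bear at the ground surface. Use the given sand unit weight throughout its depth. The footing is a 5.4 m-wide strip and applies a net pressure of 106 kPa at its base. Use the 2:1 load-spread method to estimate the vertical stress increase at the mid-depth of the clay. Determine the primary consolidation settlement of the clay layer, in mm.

Mid-depth of clay below the ground surface: z = 2.2 + 4.8/2 = 4.6 m.
Total vertical stress at mid-clay: σ_v = 19.3×2.2 + 16.1×2.4 = 81.1 kPa.
Pore pressure: u = 9.81×(4.6 − 0) = 45.126 kPa.
Initial effective stress: σ'_0 = σ_v − u = 81.1 − 45.126 = 35.974 kPa.
Stress increase at mid-clay by the 2:1 spreading method:
Δσ = qB/(B+z) = 106×5.4/(5.4+4.6) = 57.24 kPa
Final effective stress: σ'_f = 35.974 + 57.24 = 93.214 kPa.
σ'_f = 93.214 ≤ σ'_p = 116 kPa, so the clay remains overconsolidated and only the recompression index applies:
S_c = C_r·H/(1+e₀)·log₁₀(σ'_f/σ'_0) = 0.043×4.8/1.65×log₁₀(93.214/35.974)
    = 0.12509 × 0.41349 = 0.05172 m

S_c ≈ 51.7 mm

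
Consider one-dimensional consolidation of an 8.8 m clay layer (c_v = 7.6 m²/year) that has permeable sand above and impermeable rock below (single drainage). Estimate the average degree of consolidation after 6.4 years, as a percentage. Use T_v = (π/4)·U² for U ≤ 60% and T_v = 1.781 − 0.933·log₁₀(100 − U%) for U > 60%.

Drainage path length: H_d = H = 8.8 m (single drainage).
T_v = c_v·t/H_d² = 7.6×6.4/8.8² = 0.6281.
T_v = 0.6281 corresponds to the U > 60% branch:
U = 1 − 10^((1.781 − T_v)/0.933)/100 = 0.8279

U ≈ 82.8 %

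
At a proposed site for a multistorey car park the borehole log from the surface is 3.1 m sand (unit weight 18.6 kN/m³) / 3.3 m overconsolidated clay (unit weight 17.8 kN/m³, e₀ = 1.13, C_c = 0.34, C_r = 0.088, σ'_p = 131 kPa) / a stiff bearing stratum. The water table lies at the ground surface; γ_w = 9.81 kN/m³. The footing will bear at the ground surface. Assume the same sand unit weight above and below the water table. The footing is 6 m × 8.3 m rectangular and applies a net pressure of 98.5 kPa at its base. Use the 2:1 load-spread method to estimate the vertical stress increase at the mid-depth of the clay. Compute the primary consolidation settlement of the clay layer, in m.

Mid-depth of clay below the ground surface: z = 3.1 + 3.3/2 = 4.75 m.
Total vertical stress at mid-clay: σ_v = 18.6×3.1 + 17.8×1.65 = 87.03 kPa.
Pore pressure: u = 9.81×(4.75 − 0) = 46.598 kPa.
Initial effective stress: σ'_0 = σ_v − u = 87.03 − 46.598 = 40.432 kPa.
Stress increase at mid-clay by the 2:1 spreading method:
Δσ = qBL/((B+z)(L+z)) = 98.5×6×8.3/((6+4.75)(8.3+4.75)) = 34.966 kPa
Final effective stress: σ'_f = 40.432 + 34.966 = 75.398 kPa.
σ'_f = 75.398 ≤ σ'_p = 131 kPa, so the clay remains overconsolidated and only the recompression index applies:
S_c = C_r·H/(1+e₀)·log₁₀(σ'_f/σ'_0) = 0.088×3.3/2.13×log₁₀(75.398/40.432)
    = 0.13634 × 0.27063 = 0.0369 m

S_c ≈ 0.0369 m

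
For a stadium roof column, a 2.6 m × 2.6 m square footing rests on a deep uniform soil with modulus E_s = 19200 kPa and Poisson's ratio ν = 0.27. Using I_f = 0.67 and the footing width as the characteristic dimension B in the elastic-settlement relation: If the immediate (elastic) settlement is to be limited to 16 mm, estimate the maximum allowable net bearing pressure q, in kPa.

q ≈ 190 kPa

S_e = q·B·(1−ν²)/E_s · I_f  ⇒  q = S_e·E_s / (B·(1−ν²)·I_f).
q = 0.016 × 19200 / (2.6 × 0.9271 × 0.67) = 190.2 kPa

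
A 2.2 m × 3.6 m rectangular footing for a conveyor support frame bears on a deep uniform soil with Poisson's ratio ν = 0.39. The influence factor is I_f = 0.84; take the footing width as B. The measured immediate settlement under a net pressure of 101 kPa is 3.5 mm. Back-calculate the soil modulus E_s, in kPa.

E_s ≈ 45200 kPa

S_e = q·B·(1−ν²)/E_s · I_f  ⇒  E_s = q·B·(1−ν²)·I_f / S_e.
E_s = 101 × 2.2 × 0.8479 × 0.84 / 0.0035 = 45220 kPa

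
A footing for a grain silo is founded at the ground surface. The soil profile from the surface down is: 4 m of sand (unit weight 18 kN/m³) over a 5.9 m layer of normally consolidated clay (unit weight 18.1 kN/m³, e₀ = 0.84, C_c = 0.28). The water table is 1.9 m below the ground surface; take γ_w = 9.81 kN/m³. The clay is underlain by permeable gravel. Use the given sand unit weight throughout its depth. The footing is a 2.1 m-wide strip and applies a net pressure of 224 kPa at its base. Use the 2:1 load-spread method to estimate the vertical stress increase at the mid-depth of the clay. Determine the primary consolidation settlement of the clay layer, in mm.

Mid-depth of clay below the ground surface: z = 4 + 5.9/2 = 6.95 m.
Total vertical stress at mid-clay: σ_v = 18×4 + 18.1×2.95 = 125.4 kPa.
Pore pressure: u = 9.81×(6.95 − 1.9) = 49.541 kPa.
Initial effective stress: σ'_0 = σ_v − u = 125.4 − 49.541 = 75.859 kPa.
Stress increase at mid-clay by the 2:1 spreading method:
Δσ = qB/(B+z) = 224×2.1/(2.1+6.95) = 51.978 kPa
Final effective stress: σ'_f = σ'_0 + Δσ = 75.859 + 51.978 = 127.84 kPa.
Normally consolidated clay, so the full stress increment lies on the virgin compression line:
S_c = C_c·H/(1+e₀)·log₁₀(σ'_f/σ'_0) = 0.28×5.9/(1+0.84)×log₁₀(127.84/75.859)
    = 0.89783 × 0.22666 = 0.2035 m

S_c ≈ 204 mm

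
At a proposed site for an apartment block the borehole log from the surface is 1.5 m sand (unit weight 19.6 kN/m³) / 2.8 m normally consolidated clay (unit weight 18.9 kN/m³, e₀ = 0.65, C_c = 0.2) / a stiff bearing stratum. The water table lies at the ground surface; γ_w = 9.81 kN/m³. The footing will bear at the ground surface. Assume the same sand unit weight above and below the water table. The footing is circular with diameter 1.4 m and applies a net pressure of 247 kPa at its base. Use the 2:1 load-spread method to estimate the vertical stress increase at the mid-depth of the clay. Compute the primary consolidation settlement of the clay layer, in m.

Mid-depth of clay below the ground surface: z = 1.5 + 2.8/2 = 2.9 m.
Total vertical stress at mid-clay: σ_v = 19.6×1.5 + 18.9×1.4 = 55.86 kPa.
Pore pressure: u = 9.81×(2.9 − 0) = 28.449 kPa.
Initial effective stress: σ'_0 = σ_v − u = 55.86 − 28.449 = 27.411 kPa.
Stress increase at mid-clay by the 2:1 spreading method:
Δσ ≈ qD²/(D+z)² = 247×1.4²/(1.4+2.9)² = 26.183 kPa
Final effective stress: σ'_f = σ'_0 + Δσ = 27.411 + 26.183 = 53.594 kPa.
Normally consolidated clay, so the full stress increment lies on the virgin compression line:
S_c = C_c·H/(1+e₀)·log₁₀(σ'_f/σ'_0) = 0.2×2.8/(1+0.65)×log₁₀(53.594/27.411)
    = 0.33939 × 0.29119 = 0.09883 m

S_c ≈ 0.0988 m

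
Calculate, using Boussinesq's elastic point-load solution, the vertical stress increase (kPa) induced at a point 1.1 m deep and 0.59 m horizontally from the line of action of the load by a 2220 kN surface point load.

Δσ_z ≈ 466 kPa

Boussinesq vertical stress below a point load on an elastic half-space:
Δσ_z = 3P/(2πz²) · [1 + (r/z)²]^(−5/2)
r/z = 0.59/1.1 = 0.53636; [1+(r/z)²]^(−5/2) = 0.53147.
Δσ_z = 3×2220/(2π×1.1²) × 0.53147 = 876.01 × 0.53147 = 465.6 kPa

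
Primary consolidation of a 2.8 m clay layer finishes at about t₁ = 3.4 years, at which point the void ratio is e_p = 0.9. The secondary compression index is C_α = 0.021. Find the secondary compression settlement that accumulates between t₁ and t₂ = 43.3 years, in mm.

Secondary compression: S_s = C_α·H/(1+e_p)·log₁₀(t₂/t₁)
S_s = 0.021×2.8/(1+0.9)×log₁₀(43.3/3.4)
    = 0.03095 × 1.105 = 0.0342 m

S_s ≈ 34.2 mm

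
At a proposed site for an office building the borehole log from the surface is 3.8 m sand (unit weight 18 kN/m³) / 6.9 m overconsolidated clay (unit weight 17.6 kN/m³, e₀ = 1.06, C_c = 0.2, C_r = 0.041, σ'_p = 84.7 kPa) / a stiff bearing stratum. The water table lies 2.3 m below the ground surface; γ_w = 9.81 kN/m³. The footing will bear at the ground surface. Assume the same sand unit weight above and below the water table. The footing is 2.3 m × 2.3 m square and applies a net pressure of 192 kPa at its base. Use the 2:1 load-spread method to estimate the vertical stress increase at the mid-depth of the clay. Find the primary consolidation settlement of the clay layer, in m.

S_c ≈ 0.0261 m

Mid-depth of clay below the ground surface: z = 3.8 + 6.9/2 = 7.25 m.
Total vertical stress at mid-clay: σ_v = 18×3.8 + 17.6×3.45 = 129.12 kPa.
Pore pressure: u = 9.81×(7.25 − 2.3) = 48.56 kPa.
Initial effective stress: σ'_0 = σ_v − u = 129.12 − 48.56 = 80.56 kPa.
Stress increase at mid-clay by the 2:1 spreading method:
Δσ = qBL/((B+z)(L+z)) = 192×2.3×2.3/((2.3+7.25)(2.3+7.25)) = 11.137 kPa
Final effective stress: σ'_f = 80.56 + 11.137 = 91.697 kPa.
σ'_f = 91.697 > σ'_p = 84.7 kPa, so the stress path crosses the preconsolidation pressure — recompression up to σ'_p, then virgin compression beyond:
S_c = H/(1+e₀)·[C_r·log₁₀(σ'_p/σ'_0) + C_c·log₁₀(σ'_f/σ'_p)]
    = 6.9/2.06 × [0.041×log₁₀(84.7/80.56) + 0.2×log₁₀(91.697/84.7)]
    = 3.3495 × [0.00089232 + 0.0068943] = 0.02608 m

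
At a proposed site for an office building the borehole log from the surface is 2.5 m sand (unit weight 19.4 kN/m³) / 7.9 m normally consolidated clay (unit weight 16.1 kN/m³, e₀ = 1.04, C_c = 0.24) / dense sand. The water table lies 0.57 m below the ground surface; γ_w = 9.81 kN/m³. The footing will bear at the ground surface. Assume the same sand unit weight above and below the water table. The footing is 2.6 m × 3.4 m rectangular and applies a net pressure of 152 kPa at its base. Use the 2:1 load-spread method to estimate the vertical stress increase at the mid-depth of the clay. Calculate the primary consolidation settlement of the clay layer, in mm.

Mid-depth of clay below the ground surface: z = 2.5 + 7.9/2 = 6.45 m.
Total vertical stress at mid-clay: σ_v = 19.4×2.5 + 16.1×3.95 = 112.09 kPa.
Pore pressure: u = 9.81×(6.45 − 0.57) = 57.683 kPa.
Initial effective stress: σ'_0 = σ_v − u = 112.09 − 57.683 = 54.407 kPa.
Stress increase at mid-clay by the 2:1 spreading method:
Δσ = qBL/((B+z)(L+z)) = 152×2.6×3.4/((2.6+6.45)(3.4+6.45)) = 15.073 kPa
Final effective stress: σ'_f = σ'_0 + Δσ = 54.407 + 15.073 = 69.48 kPa.
Normally consolidated clay, so the full stress increment lies on the virgin compression line:
S_c = C_c·H/(1+e₀)·log₁₀(σ'_f/σ'_0) = 0.24×7.9/(1+1.04)×log₁₀(69.48/54.407)
    = 0.92941 × 0.10621 = 0.09871 m

S_c ≈ 98.7 mm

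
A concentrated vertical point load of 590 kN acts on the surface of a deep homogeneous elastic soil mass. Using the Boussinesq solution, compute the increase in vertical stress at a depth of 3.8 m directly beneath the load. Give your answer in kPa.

Δσ_z ≈ 19.5 kPa

Boussinesq vertical stress below a point load on an elastic half-space:
Δσ_z = 3P/(2πz²) · [1 + (r/z)²]^(−5/2)
r/z = 0/3.8 = 0; [1+(r/z)²]^(−5/2) = 1.
Δσ_z = 3×590/(2π×3.8²) × 1 = 19.509 × 1 = 19.51 kPa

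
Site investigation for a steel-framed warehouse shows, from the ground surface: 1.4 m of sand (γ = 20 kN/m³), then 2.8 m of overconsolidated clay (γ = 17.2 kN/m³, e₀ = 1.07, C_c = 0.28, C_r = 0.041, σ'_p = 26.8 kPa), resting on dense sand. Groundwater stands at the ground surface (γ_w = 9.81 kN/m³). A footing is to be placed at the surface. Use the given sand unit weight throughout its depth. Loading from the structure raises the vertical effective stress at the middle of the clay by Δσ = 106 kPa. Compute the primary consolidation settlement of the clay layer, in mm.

S_c ≈ 263 mm

Mid-depth of clay below the ground surface: z = 1.4 + 2.8/2 = 2.8 m.
Total vertical stress at mid-clay: σ_v = 20×1.4 + 17.2×1.4 = 52.08 kPa.
Pore pressure: u = 9.81×(2.8 − 0) = 27.468 kPa.
Initial effective stress: σ'_0 = σ_v − u = 52.08 − 27.468 = 24.612 kPa.
Final effective stress: σ'_f = 24.612 + 106 = 130.61 kPa.
σ'_f = 130.61 > σ'_p = 26.8 kPa, so the stress path crosses the preconsolidation pressure — recompression up to σ'_p, then virgin compression beyond:
S_c = H/(1+e₀)·[C_r·log₁₀(σ'_p/σ'_0) + C_c·log₁₀(σ'_f/σ'_p)]
    = 2.8/2.07 × [0.041×log₁₀(26.8/24.612) + 0.28×log₁₀(130.61/26.8)]
    = 1.3527 × [0.0015165 + 0.1926] = 0.2626 m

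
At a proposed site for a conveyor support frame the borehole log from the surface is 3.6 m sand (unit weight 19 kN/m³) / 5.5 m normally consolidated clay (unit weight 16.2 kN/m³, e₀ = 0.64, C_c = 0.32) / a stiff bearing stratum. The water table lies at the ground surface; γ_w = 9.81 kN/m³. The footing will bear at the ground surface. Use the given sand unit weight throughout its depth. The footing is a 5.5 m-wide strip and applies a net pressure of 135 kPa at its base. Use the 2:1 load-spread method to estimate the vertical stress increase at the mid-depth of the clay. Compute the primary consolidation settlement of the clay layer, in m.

S_c ≈ 0.375 m

Mid-depth of clay below the ground surface: z = 3.6 + 5.5/2 = 6.35 m.
Total vertical stress at mid-clay: σ_v = 19×3.6 + 16.2×2.75 = 112.95 kPa.
Pore pressure: u = 9.81×(6.35 − 0) = 62.294 kPa.
Initial effective stress: σ'_0 = σ_v − u = 112.95 − 62.294 = 50.656 kPa.
Stress increase at mid-clay by the 2:1 spreading method:
Δσ = qB/(B+z) = 135×5.5/(5.5+6.35) = 62.658 kPa
Final effective stress: σ'_f = σ'_0 + Δσ = 50.656 + 62.658 = 113.31 kPa.
Normally consolidated clay, so the full stress increment lies on the virgin compression line:
S_c = C_c·H/(1+e₀)·log₁₀(σ'_f/σ'_0) = 0.32×5.5/(1+0.64)×log₁₀(113.31/50.656)
    = 1.0732 × 0.34964 = 0.3752 m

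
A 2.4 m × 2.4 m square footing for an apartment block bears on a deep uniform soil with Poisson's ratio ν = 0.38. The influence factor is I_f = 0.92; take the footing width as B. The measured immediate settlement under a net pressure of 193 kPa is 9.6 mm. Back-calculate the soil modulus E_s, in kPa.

S_e = q·B·(1−ν²)/E_s · I_f  ⇒  E_s = q·B·(1−ν²)·I_f / S_e.
E_s = 193 × 2.4 × 0.8556 × 0.92 / 0.0096 = 37980 kPa

E_s ≈ 38000 kPa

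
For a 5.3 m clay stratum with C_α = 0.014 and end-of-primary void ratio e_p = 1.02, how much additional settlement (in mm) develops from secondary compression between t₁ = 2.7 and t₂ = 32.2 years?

S_s ≈ 39.5 mm

Secondary compression: S_s = C_α·H/(1+e_p)·log₁₀(t₂/t₁)
S_s = 0.014×5.3/(1+1.02)×log₁₀(32.2/2.7)
    = 0.03673 × 1.076 = 0.03954 m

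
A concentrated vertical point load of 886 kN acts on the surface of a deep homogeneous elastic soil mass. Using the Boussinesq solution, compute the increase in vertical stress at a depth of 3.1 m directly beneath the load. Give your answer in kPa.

Boussinesq vertical stress below a point load on an elastic half-space:
Δσ_z = 3P/(2πz²) · [1 + (r/z)²]^(−5/2)
r/z = 0/3.1 = 0; [1+(r/z)²]^(−5/2) = 1.
Δσ_z = 3×886/(2π×3.1²) × 1 = 44.02 × 1 = 44.02 kPa

Δσ_z ≈ 44 kPa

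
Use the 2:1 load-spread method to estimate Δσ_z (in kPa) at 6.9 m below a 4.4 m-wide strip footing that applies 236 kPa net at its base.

By the 2:1 method the load spreads at 1 horizontal : 2 vertical, so at depth z the loaded area has grown by z in each plan dimension:
Δσ = qB/(B+z) = 236×4.4/(4.4+6.9) = 91.894 kPa

Δσ_z ≈ 91.9 kPa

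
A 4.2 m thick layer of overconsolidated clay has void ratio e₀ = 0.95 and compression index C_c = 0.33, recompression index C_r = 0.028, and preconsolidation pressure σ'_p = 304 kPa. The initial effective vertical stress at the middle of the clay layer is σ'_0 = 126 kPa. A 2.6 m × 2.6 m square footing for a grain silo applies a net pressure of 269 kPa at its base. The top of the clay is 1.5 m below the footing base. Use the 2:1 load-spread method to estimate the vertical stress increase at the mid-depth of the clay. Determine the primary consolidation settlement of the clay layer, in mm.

S_c ≈ 8.35 mm

Mid-depth of clay below the footing base: z = 1.5 + 4.2/2 = 3.6 m.
Stress increase at mid-clay by the 2:1 spreading method:
Δσ = qBL/((B+z)(L+z)) = 269×2.6×2.6/((2.6+3.6)(2.6+3.6)) = 47.306 kPa
Final effective stress: σ'_f = 126 + 47.306 = 173.31 kPa.
σ'_f = 173.31 ≤ σ'_p = 304 kPa, so the clay remains overconsolidated and only the recompression index applies:
S_c = C_r·H/(1+e₀)·log₁₀(σ'_f/σ'_0) = 0.028×4.2/1.95×log₁₀(173.31/126)
    = 0.060306 × 0.13845 = 0.008349 m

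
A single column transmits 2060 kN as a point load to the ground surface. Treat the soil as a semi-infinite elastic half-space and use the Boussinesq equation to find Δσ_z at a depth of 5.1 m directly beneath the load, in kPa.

Δσ_z ≈ 37.8 kPa

Boussinesq vertical stress below a point load on an elastic half-space:
Δσ_z = 3P/(2πz²) · [1 + (r/z)²]^(−5/2)
r/z = 0/5.1 = 0; [1+(r/z)²]^(−5/2) = 1.
Δσ_z = 3×2060/(2π×5.1²) × 1 = 37.815 × 1 = 37.81 kPa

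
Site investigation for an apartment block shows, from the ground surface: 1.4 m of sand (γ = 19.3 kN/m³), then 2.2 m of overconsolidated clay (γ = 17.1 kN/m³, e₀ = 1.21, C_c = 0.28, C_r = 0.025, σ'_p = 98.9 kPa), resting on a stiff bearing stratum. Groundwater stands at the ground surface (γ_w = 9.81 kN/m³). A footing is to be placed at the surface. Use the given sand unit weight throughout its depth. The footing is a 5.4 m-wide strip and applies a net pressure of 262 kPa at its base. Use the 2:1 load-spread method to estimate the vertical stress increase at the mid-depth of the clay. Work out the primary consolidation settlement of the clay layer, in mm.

S_c ≈ 102 mm

Mid-depth of clay below the ground surface: z = 1.4 + 2.2/2 = 2.5 m.
Total vertical stress at mid-clay: σ_v = 19.3×1.4 + 17.1×1.1 = 45.83 kPa.
Pore pressure: u = 9.81×(2.5 − 0) = 24.525 kPa.
Initial effective stress: σ'_0 = σ_v − u = 45.83 − 24.525 = 21.305 kPa.
Stress increase at mid-clay by the 2:1 spreading method:
Δσ = qB/(B+z) = 262×5.4/(5.4+2.5) = 179.09 kPa
Final effective stress: σ'_f = 21.305 + 179.09 = 200.4 kPa.
σ'_f = 200.4 > σ'_p = 98.9 kPa, so the stress path crosses the preconsolidation pressure — recompression up to σ'_p, then virgin compression beyond:
S_c = H/(1+e₀)·[C_r·log₁₀(σ'_p/σ'_0) + C_c·log₁₀(σ'_f/σ'_p)]
    = 2.2/2.21 × [0.025×log₁₀(98.9/21.305) + 0.28×log₁₀(200.4/98.9)]
    = 0.99548 × [0.016668 + 0.085876] = 0.1021 m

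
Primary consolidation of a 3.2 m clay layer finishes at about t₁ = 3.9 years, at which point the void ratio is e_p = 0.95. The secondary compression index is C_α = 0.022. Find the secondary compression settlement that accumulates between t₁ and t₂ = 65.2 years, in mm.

S_s ≈ 44.2 mm

Secondary compression: S_s = C_α·H/(1+e_p)·log₁₀(t₂/t₁)
S_s = 0.022×3.2/(1+0.95)×log₁₀(65.2/3.9)
    = 0.0361 × 1.223 = 0.04416 m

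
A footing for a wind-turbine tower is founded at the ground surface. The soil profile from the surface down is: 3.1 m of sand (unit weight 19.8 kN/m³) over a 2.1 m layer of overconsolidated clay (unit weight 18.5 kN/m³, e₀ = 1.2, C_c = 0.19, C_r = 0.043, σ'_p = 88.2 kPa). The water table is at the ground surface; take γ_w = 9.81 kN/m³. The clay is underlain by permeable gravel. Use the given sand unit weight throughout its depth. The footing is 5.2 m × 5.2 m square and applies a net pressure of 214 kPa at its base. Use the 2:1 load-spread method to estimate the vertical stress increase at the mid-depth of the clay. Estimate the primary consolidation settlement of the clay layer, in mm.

Mid-depth of clay below the ground surface: z = 3.1 + 2.1/2 = 4.15 m.
Total vertical stress at mid-clay: σ_v = 19.8×3.1 + 18.5×1.05 = 80.805 kPa.
Pore pressure: u = 9.81×(4.15 − 0) = 40.712 kPa.
Initial effective stress: σ'_0 = σ_v − u = 80.805 − 40.712 = 40.093 kPa.
Stress increase at mid-clay by the 2:1 spreading method:
Δσ = qBL/((B+z)(L+z)) = 214×5.2×5.2/((5.2+4.15)(5.2+4.15)) = 66.191 kPa
Final effective stress: σ'_f = 40.093 + 66.191 = 106.28 kPa.
σ'_f = 106.28 > σ'_p = 88.2 kPa, so the stress path crosses the preconsolidation pressure — recompression up to σ'_p, then virgin compression beyond:
S_c = H/(1+e₀)·[C_r·log₁₀(σ'_p/σ'_0) + C_c·log₁₀(σ'_f/σ'_p)]
    = 2.1/2.2 × [0.043×log₁₀(88.2/40.093) + 0.19×log₁₀(106.28/88.2)]
    = 0.95455 × [0.014723 + 0.015387] = 0.02874 m

S_c ≈ 28.7 mm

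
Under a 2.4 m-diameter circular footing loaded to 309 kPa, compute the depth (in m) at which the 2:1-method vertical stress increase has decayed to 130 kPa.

2:1 spreading — at depth z the loaded area has grown by z in each plan dimension:
qD²/(D+z)² = Δσ_z ⇒ z = D(√(q/Δσ_z) − 1) = 2.4×(√(309/130) − 1) = 1.3 m

z ≈ 1.3 m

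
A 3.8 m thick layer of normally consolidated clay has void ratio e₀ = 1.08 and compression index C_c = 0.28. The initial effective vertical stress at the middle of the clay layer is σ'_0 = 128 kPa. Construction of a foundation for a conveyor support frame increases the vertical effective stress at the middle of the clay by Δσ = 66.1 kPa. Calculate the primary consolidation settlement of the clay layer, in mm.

S_c ≈ 92.5 mm

Final effective stress: σ'_f = σ'_0 + Δσ = 128 + 66.1 = 194.1 kPa.
Normally consolidated clay, so the full stress increment lies on the virgin compression line:
S_c = C_c·H/(1+e₀)·log₁₀(σ'_f/σ'_0) = 0.28×3.8/(1+1.08)×log₁₀(194.1/128)
    = 0.51154 × 0.18082 = 0.0925 m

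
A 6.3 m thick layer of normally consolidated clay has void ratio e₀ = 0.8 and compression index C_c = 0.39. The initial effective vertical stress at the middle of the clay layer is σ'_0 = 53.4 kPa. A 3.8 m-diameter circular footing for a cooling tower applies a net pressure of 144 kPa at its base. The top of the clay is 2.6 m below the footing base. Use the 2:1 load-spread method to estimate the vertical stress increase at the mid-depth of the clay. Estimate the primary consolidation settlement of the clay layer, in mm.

S_c ≈ 211 mm

Mid-depth of clay below the footing base: z = 2.6 + 6.3/2 = 5.75 m.
Stress increase at mid-clay by the 2:1 spreading method:
Δσ ≈ qD²/(D+z)² = 144×3.8²/(3.8+5.75)² = 22.799 kPa
Final effective stress: σ'_f = σ'_0 + Δσ = 53.4 + 22.799 = 76.199 kPa.
Normally consolidated clay, so the full stress increment lies on the virgin compression line:
S_c = C_c·H/(1+e₀)·log₁₀(σ'_f/σ'_0) = 0.39×6.3/(1+0.8)×log₁₀(76.199/53.4)
    = 1.365 × 0.15441 = 0.2108 m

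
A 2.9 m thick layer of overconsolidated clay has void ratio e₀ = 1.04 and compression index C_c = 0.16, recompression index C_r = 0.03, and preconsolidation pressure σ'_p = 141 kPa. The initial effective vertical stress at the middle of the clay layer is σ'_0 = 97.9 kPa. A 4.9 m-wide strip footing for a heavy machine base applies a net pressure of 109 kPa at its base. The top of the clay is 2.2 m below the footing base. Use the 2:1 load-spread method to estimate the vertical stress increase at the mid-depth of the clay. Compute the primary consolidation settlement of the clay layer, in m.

Mid-depth of clay below the footing base: z = 2.2 + 2.9/2 = 3.65 m.
Stress increase at mid-clay by the 2:1 spreading method:
Δσ = qB/(B+z) = 109×4.9/(4.9+3.65) = 62.468 kPa
Final effective stress: σ'_f = 97.9 + 62.468 = 160.37 kPa.
σ'_f = 160.37 > σ'_p = 141 kPa, so the stress path crosses the preconsolidation pressure — recompression up to σ'_p, then virgin compression beyond:
S_c = H/(1+e₀)·[C_r·log₁₀(σ'_p/σ'_0) + C_c·log₁₀(σ'_f/σ'_p)]
    = 2.9/2.04 × [0.03×log₁₀(141/97.9) + 0.16×log₁₀(160.37/141)]
    = 1.4216 × [0.0047531 + 0.0089446] = 0.01947 m

S_c ≈ 0.0195 m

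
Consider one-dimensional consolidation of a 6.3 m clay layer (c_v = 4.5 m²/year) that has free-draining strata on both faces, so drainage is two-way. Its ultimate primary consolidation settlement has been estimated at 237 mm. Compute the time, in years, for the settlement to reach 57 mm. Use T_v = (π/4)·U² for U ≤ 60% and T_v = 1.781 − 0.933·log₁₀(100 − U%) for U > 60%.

t ≈ 0.1 years

Drainage path length: H_d = H/2 = 3.15 m (double drainage).
U = S(t)/S_ult = 57/237 = 0.2405.
U ≤ 60%: T_v = (π/4)·U² = (π/4)×0.24051² = 0.04543.
t = T_v·H_d²/c_v = 0.04543×3.15²/4.5 = 0.1002 years.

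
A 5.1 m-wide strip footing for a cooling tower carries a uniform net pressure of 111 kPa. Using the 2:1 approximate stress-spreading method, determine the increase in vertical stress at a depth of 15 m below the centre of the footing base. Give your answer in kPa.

By the 2:1 method the load spreads at 1 horizontal : 2 vertical, so at depth z the loaded area has grown by z in each plan dimension:
Δσ = qB/(B+z) = 111×5.1/(5.1+15) = 28.164 kPa

Δσ_z ≈ 28.2 kPa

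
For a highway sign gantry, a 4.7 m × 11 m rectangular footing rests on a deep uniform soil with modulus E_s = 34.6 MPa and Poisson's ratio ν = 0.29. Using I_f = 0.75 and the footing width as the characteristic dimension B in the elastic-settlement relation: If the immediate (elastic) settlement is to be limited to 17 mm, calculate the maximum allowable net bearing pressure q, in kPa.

E_s = 34.6 MPa = 34600 kPa.
S_e = q·B·(1−ν²)/E_s · I_f  ⇒  q = S_e·E_s / (B·(1−ν²)·I_f).
q = 0.017 × 34600 / (4.7 × 0.9159 × 0.75) = 182.2 kPa

q ≈ 182 kPa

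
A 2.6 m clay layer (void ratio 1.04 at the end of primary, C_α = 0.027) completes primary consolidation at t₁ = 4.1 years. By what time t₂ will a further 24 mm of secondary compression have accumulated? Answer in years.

S_s = C_α·H/(1+e_p)·log₁₀(t₂/t₁) ⇒ log₁₀(t₂/t₁) = S_s·(1+e_p)/(C_α·H).
log₁₀(t₂/t₁) = 0.024 × (1+1.04) / (0.027×2.6) = 0.6974
t₂ = t₁ × 10^0.6974 = 4.1 × 4.982 = 20.43 years

t₂ ≈ 20.4 years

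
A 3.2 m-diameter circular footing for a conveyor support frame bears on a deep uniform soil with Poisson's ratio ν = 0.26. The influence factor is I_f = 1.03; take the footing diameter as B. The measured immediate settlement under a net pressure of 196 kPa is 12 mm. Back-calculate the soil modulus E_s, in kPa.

E_s ≈ 50200 kPa

S_e = q·B·(1−ν²)/E_s · I_f  ⇒  E_s = q·B·(1−ν²)·I_f / S_e.
E_s = 196 × 3.2 × 0.9324 × 1.03 / 0.012 = 50200 kPa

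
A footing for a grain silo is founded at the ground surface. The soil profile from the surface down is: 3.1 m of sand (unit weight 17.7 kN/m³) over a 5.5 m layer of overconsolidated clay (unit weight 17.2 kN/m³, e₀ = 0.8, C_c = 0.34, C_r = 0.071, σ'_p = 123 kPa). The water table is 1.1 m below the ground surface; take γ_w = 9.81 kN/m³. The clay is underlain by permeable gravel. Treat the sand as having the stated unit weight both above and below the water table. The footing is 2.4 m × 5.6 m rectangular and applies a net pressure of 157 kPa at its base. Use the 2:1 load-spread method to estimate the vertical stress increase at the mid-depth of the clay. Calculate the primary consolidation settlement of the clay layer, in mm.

S_c ≈ 31.8 mm

Mid-depth of clay below the ground surface: z = 3.1 + 5.5/2 = 5.85 m.
Total vertical stress at mid-clay: σ_v = 17.7×3.1 + 17.2×2.75 = 102.17 kPa.
Pore pressure: u = 9.81×(5.85 − 1.1) = 46.598 kPa.
Initial effective stress: σ'_0 = σ_v − u = 102.17 − 46.598 = 55.572 kPa.
Stress increase at mid-clay by the 2:1 spreading method:
Δσ = qBL/((B+z)(L+z)) = 157×2.4×5.6/((2.4+5.85)(5.6+5.85)) = 22.338 kPa
Final effective stress: σ'_f = 55.572 + 22.338 = 77.91 kPa.
σ'_f = 77.91 ≤ σ'_p = 123 kPa, so the clay remains overconsolidated and only the recompression index applies:
S_c = C_r·H/(1+e₀)·log₁₀(σ'_f/σ'_0) = 0.071×5.5/1.8×log₁₀(77.91/55.572)
    = 0.21695 × 0.14674 = 0.03183 m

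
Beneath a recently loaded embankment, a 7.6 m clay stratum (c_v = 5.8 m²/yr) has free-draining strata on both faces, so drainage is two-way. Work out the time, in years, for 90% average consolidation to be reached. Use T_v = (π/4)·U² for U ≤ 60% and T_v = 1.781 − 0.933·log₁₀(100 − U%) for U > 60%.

Drainage path length: H_d = H/2 = 3.8 m (double drainage).
U > 60%: T_v = 1.781 − 0.933·log₁₀(100 − 90) = 0.848.
t = T_v·H_d²/c_v = 0.848×3.8²/5.8 = 2.111 years.

t ≈ 2.11 years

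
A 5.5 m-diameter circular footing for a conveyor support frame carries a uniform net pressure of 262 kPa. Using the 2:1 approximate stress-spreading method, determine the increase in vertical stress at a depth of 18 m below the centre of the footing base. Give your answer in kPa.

Δσ_z ≈ 14.4 kPa

By the 2:1 method the load spreads at 1 horizontal : 2 vertical, so at depth z the loaded area has grown by z in each plan dimension:
Δσ ≈ qD²/(D+z)² = 262×5.5²/(5.5+18)² = 14.351 kPa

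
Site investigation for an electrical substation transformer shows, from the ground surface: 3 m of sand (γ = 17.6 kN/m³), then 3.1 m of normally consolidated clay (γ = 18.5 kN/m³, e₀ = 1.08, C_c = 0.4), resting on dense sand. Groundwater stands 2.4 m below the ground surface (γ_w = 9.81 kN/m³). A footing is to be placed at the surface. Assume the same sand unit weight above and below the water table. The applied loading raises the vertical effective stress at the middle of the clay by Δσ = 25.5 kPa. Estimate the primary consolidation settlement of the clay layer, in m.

Mid-depth of clay below the ground surface: z = 3 + 3.1/2 = 4.55 m.
Total vertical stress at mid-clay: σ_v = 17.6×3 + 18.5×1.55 = 81.475 kPa.
Pore pressure: u = 9.81×(4.55 − 2.4) = 21.091 kPa.
Initial effective stress: σ'_0 = σ_v − u = 81.475 − 21.091 = 60.384 kPa.
Final effective stress: σ'_f = σ'_0 + Δσ = 60.384 + 25.5 = 85.884 kPa.
Normally consolidated clay, so the full stress increment lies on the virgin compression line:
S_c = C_c·H/(1+e₀)·log₁₀(σ'_f/σ'_0) = 0.4×3.1/(1+1.08)×log₁₀(85.884/60.384)
    = 0.59615 × 0.15299 = 0.0912 m

S_c ≈ 0.0912 m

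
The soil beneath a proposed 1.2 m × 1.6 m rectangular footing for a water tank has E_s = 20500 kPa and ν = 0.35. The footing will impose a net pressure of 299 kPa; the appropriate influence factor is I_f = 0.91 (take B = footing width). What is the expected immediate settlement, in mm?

Immediate (elastic) settlement: S_e = q·B·(1−ν²)/E_s · I_f.
S_e = 299 × 1.2 × (1 − 0.35²) / 20500 × 0.91
    = 299 × 1.2 × 0.8775 / 20500 × 0.91
    = 0.01398 m = 13.98 mm

S_e ≈ 14 mm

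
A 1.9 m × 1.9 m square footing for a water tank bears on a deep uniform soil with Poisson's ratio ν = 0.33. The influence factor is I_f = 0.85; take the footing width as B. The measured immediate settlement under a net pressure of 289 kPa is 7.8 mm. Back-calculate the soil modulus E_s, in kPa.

E_s ≈ 53300 kPa

S_e = q·B·(1−ν²)/E_s · I_f  ⇒  E_s = q·B·(1−ν²)·I_f / S_e.
E_s = 289 × 1.9 × 0.8911 × 0.85 / 0.0078 = 53320 kPa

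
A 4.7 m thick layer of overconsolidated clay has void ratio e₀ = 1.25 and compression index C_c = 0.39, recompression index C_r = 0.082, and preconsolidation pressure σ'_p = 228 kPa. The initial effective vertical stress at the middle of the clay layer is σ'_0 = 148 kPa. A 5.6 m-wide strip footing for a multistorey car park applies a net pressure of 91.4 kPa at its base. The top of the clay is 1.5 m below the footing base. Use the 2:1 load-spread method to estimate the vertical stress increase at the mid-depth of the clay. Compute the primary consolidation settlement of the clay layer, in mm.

Mid-depth of clay below the footing base: z = 1.5 + 4.7/2 = 3.85 m.
Stress increase at mid-clay by the 2:1 spreading method:
Δσ = qB/(B+z) = 91.4×5.6/(5.6+3.85) = 54.163 kPa
Final effective stress: σ'_f = 148 + 54.163 = 202.16 kPa.
σ'_f = 202.16 ≤ σ'_p = 228 kPa, so the clay remains overconsolidated and only the recompression index applies:
S_c = C_r·H/(1+e₀)·log₁₀(σ'_f/σ'_0) = 0.082×4.7/2.25×log₁₀(202.16/148)
    = 0.17129 × 0.13543 = 0.0232 m

S_c ≈ 23.2 mm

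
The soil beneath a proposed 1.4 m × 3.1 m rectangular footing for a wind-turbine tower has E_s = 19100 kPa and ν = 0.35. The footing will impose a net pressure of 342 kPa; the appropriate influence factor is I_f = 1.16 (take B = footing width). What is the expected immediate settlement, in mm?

S_e ≈ 25.5 mm

Immediate (elastic) settlement: S_e = q·B·(1−ν²)/E_s · I_f.
S_e = 342 × 1.4 × (1 − 0.35²) / 19100 × 1.16
    = 342 × 1.4 × 0.8775 / 19100 × 1.16
    = 0.02552 m = 25.52 mm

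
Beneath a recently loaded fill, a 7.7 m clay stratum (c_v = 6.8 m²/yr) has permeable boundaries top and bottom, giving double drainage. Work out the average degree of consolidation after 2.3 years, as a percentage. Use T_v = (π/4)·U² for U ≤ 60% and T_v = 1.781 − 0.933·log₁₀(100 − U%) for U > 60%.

U ≈ 94 %

Drainage path length: H_d = H/2 = 3.85 m (double drainage).
T_v = c_v·t/H_d² = 6.8×2.3/3.85² = 1.0552.
T_v = 1.0552 corresponds to the U > 60% branch:
U = 1 − 10^((1.781 − T_v)/0.933)/100 = 0.94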